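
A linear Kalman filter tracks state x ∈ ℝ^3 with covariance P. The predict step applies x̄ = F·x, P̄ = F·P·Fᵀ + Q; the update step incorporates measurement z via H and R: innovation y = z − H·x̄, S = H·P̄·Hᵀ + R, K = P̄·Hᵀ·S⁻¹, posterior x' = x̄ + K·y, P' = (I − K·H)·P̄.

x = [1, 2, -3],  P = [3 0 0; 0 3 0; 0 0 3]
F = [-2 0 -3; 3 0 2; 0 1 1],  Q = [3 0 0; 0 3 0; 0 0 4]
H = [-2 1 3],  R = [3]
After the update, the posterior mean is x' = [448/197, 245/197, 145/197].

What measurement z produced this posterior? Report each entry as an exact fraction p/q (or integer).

x̄ = F·x = [7, -3, -1]
P̄ = F·P·Fᵀ + Q = [42 -36 -9; -36 42 6; -9 6 10]
S = H·P̄·Hᵀ + R = [591]
K = P̄·Hᵀ·S⁻¹ = [-49/197; 44/197; 18/197]
x' − x̄ = [-931/197, 836/197, 342/197] = K·y
y = (KᵀK)⁻¹·Kᵀ·(x' − x̄) = [19]
z = y + H·x̄ = [19] + [-20] = [-1]

z = [-1]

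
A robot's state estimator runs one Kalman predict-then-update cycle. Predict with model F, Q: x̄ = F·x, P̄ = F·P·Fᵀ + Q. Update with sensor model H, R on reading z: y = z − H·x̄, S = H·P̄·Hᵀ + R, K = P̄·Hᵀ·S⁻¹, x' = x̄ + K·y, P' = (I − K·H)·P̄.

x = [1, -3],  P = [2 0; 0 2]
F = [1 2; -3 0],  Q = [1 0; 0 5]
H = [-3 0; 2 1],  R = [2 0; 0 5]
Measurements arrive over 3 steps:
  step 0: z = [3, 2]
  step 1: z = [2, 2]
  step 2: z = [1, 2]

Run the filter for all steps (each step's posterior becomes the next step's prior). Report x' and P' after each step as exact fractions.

step 0: x' = [-51/53, 1763/848], P' = [34/159 -58/159; -58/159 11731/2544]
step 1: x' = [-100097/168022, 1966287/672088], P' = [17063/84011 -76169/336044; -76169/336044 4211377/1344176]
step 2: x' = [-12693049/62707886, 1006969425/501663088], P' = [6350106/31353943 -14307609/62707886; -14307609/62707886 1572975619/501663088]

step 0: x̄ = F·x = [-5, -3]
step 0: P̄ = F·P·Fᵀ + Q = [11 -6; -6 23]
step 0: y = z − H·x̄ = [-12, 15]
step 0: S = H·P̄·Hᵀ + R = [101 -48; -48 48]
step 0: K = P̄·Hᵀ·S⁻¹ = [-17/53 2/159; 29/53 1975/2544]
step 0: x' = x̄ + K·y = [-51/53, 1763/848]
step 0: P' = (I − K·H)·P̄ = [34/159 -58/159; -58/159 11731/2544]
step 1: x̄ = F·x = [1355/424, 153/53]
step 1: P̄ = F·P·Fᵀ + Q = [11575/636 82/53; 82/53 367/53]
step 1: y = z − H·x̄ = [4913/424, -1543/212]
step 1: S = H·P̄·Hᵀ + R = [35149/212 -12067/106; -12067/106 14455/159]
step 1: K = P̄·Hᵀ·S⁻¹ = [-51189/168022 12067/336044; 228507/672088 720405/1344176]
step 1: x' = x̄ + K·y = [-100097/168022, 1966287/672088]
step 1: P' = (I − K·H)·P̄ = [17063/84011 -76169/336044; -76169/336044 4211377/1344176]
step 2: x̄ = F·x = [1766093/336044, 300291/168022]
step 2: P̄ = F·P·Fᵀ + Q = [4310997/336044 126129/168022; 126129/168022 573622/84011]
step 2: y = z − H·x̄ = [5634323/336044, -865170/84011]
step 2: S = H·P̄·Hᵀ + R = [39471061/336044 -6655689/84011; -6655689/84011 5556932/84011]
step 2: K = P̄·Hᵀ·S⁻¹ = [-9525159/31353943 2218563/62707886; 42922827/125415772 268810775/501663088]
step 2: x' = x̄ + K·y = [-12693049/62707886, 1006969425/501663088]
step 2: P' = (I − K·H)·P̄ = [6350106/31353943 -14307609/62707886; -14307609/62707886 1572975619/501663088]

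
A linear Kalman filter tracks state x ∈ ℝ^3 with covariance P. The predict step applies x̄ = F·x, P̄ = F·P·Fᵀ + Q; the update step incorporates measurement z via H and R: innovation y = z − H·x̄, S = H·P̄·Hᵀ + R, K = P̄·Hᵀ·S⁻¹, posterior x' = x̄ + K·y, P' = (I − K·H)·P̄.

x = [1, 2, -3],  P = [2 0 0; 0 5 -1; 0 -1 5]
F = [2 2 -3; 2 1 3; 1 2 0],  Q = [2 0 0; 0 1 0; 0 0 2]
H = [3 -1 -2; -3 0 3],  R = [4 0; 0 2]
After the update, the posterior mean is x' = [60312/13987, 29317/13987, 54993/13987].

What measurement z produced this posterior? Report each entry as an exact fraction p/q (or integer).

z = [3, -1]

x̄ = F·x = [15, -5, 5]
P̄ = F·P·Fᵀ + Q = [87 -30 30; -30 53 8; 30 8 24]
S = H·P̄·Hᵀ + R = [788 -591; -591 461]
K = P̄·Hᵀ·S⁻¹ = [5430/13987 9/71; -5925/13987 -21/71; 5036/13987 30/71]
x' − x̄ = [-149493/13987, 99252/13987, -14942/13987] = K·y
y = (KᵀK)⁻¹·Kᵀ·(x' − x̄) = [-37, 29]
z = y + H·x̄ = [-37, 29] + [40, -30] = [3, -1]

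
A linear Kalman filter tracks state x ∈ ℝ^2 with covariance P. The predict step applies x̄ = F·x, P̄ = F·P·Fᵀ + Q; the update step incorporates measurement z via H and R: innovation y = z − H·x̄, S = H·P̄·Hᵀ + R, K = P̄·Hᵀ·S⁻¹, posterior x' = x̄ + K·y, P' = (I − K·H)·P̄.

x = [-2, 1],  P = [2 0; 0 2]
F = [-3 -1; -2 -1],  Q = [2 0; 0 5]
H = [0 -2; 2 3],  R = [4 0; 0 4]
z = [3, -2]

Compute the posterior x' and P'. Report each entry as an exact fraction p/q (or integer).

x' = [887/991, -1242/991]
P' = [1830/991 -748/991; -748/991 596/991]

x̄ = F·x = [5, 3]
P̄ = F·P·Fᵀ + Q = [22 14; 14 15]
y = z − H·x̄ = [9, -21]
S = H·P̄·Hᵀ + R = [64 -146; -146 395]
K = P̄·Hᵀ·S⁻¹ = [374/991 354/991; -298/991 73/991]
x' = x̄ + K·y = [887/991, -1242/991]
P' = (I − K·H)·P̄ = [1830/991 -748/991; -748/991 596/991]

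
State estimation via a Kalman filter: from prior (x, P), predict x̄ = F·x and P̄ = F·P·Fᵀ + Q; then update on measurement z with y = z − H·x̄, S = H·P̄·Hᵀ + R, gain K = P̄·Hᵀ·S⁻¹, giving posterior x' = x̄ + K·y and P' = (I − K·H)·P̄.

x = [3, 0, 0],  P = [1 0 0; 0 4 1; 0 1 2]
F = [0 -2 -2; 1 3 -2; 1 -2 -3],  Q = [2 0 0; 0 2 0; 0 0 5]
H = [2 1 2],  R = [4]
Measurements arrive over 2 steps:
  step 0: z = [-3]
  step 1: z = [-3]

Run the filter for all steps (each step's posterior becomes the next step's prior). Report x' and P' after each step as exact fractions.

step 0: x' = [-1512/551, 2049/551, -315/551], P' = [2858/551 -5760/551 274/551; -5760/551 18196/551 -3404/551; 274/551 -3404/551 1756/551]
step 1: x' = [-57716/41401, 168563/41401, -90225/41401], P' = [2758198/124203 -8563780/124203 531812/41401; -8563780/124203 28860184/124203 -1982202/41401; 531812/41401 -1982202/41401 489974/41401]

step 0: x̄ = F·x = [0, 3, 3]
step 0: P̄ = F·P·Fᵀ + Q = [34 -18 38; -18 35 -16; 38 -16 52]
step 0: y = z − H·x̄ = [-12]
step 0: S = H·P̄·Hᵀ + R = [551]
step 0: K = P̄·Hᵀ·S⁻¹ = [126/551; -33/551; 164/551]
step 0: x' = x̄ + K·y = [-1512/551, 2049/551, -315/551]
step 0: P' = (I − K·H)·P̄ = [2858/551 -5760/551 274/551; -5760/551 18196/551 -3404/551; 274/551 -3404/551 1756/551]
step 1: x̄ = F·x = [-3468/551, 5265/551, -4665/551]
step 1: P̄ = F·P·Fᵀ + Q = [53678/551 -84372/551 60252/551; -84372/551 179940/551 -85892/551; 60252/551 -85892/551 74749/551]
step 1: y = z − H·x̄ = [492/29]
step 1: S = H·P̄·Hᵀ + R = [26148/29]
step 1: K = P̄·Hᵀ·S⁻¹ = [1888/6537; -2113/6537; 1615/4358]
step 1: x' = x̄ + K·y = [-57716/41401, 168563/41401, -90225/41401]
step 1: P' = (I − K·H)·P̄ = [2758198/124203 -8563780/124203 531812/41401; -8563780/124203 28860184/124203 -1982202/41401; 531812/41401 -1982202/41401 489974/41401]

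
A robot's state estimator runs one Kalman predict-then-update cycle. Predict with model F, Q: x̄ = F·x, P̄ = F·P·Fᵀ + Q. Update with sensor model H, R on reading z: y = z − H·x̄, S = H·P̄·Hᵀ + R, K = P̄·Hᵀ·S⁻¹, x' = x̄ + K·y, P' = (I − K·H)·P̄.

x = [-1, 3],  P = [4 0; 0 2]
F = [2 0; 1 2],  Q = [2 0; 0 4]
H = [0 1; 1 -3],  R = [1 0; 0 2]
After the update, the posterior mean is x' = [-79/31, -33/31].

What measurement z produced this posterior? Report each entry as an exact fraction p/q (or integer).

z = [-1, 1]

x̄ = F·x = [-2, 5]
P̄ = F·P·Fᵀ + Q = [18 8; 8 16]
S = H·P̄·Hᵀ + R = [17 -40; -40 116]
K = P̄·Hᵀ·S⁻¹ = [172/93 109/186; 64/93 -10/93]
x' − x̄ = [-17/31, -188/31] = K·y
y = (KᵀK)⁻¹·Kᵀ·(x' − x̄) = [-6, 18]
z = y + H·x̄ = [-6, 18] + [5, -17] = [-1, 1]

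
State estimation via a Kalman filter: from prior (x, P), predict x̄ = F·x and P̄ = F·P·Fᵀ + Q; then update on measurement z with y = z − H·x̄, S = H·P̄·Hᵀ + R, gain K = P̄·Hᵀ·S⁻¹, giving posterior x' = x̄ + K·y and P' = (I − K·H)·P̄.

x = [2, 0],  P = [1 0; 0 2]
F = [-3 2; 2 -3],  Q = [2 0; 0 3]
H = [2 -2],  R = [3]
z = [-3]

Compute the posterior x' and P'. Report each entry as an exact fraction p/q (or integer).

x' = [-40/19, -10/19]
P' = [661/323 550/323; 550/323 679/323]

x̄ = F·x = [-6, 4]
P̄ = F·P·Fᵀ + Q = [19 -18; -18 25]
y = z − H·x̄ = [17]
S = H·P̄·Hᵀ + R = [323]
K = P̄·Hᵀ·S⁻¹ = [74/323; -86/323]
x' = x̄ + K·y = [-40/19, -10/19]
P' = (I − K·H)·P̄ = [661/323 550/323; 550/323 679/323]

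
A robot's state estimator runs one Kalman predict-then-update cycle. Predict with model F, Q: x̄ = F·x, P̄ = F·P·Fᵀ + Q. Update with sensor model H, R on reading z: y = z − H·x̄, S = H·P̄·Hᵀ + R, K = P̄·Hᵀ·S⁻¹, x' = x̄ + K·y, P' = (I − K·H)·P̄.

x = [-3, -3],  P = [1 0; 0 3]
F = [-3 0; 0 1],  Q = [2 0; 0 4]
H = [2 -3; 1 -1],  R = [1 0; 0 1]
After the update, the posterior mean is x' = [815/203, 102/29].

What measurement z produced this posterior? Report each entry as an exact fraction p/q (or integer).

z = [-3, 1]

x̄ = F·x = [9, -3]
P̄ = F·P·Fᵀ + Q = [11 0; 0 7]
S = H·P̄·Hᵀ + R = [108 43; 43 19]
K = P̄·Hᵀ·S⁻¹ = [-55/203 242/203; -14/29 21/29]
x' − x̄ = [-1012/203, 189/29] = K·y
y = (KᵀK)⁻¹·Kᵀ·(x' − x̄) = [-30, -11]
z = y + H·x̄ = [-30, -11] + [27, 12] = [-3, 1]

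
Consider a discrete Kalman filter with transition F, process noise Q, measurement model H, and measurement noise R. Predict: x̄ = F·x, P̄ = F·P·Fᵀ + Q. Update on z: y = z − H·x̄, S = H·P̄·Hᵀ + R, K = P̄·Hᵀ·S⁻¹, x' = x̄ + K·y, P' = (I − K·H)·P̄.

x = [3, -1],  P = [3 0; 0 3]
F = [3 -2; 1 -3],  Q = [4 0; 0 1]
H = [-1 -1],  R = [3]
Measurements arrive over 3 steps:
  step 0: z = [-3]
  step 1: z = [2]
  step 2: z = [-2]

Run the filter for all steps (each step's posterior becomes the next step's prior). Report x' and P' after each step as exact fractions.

step 0: x' = [461/131, -26/131], P' = [733/131 -523/131; -523/131 697/131]
step 1: x' = [76621/51121, -172155/51121], P' = [194104/51121 -109147/51121; -109147/51121 176374/51121]
step 2: x' = [-291875/945374, 15784575/6144931], P' = [3615987/945374 -1022472/472687; -1022472/472687 21285105/6144931]

step 0: x̄ = F·x = [11, 6]
step 0: P̄ = F·P·Fᵀ + Q = [43 27; 27 31]
step 0: y = z − H·x̄ = [14]
step 0: S = H·P̄·Hᵀ + R = [131]
step 0: K = P̄·Hᵀ·S⁻¹ = [-70/131; -58/131]
step 0: x' = x̄ + K·y = [461/131, -26/131]
step 0: P' = (I − K·H)·P̄ = [733/131 -523/131; -523/131 697/131]
step 1: x̄ = F·x = [1435/131, 539/131]
step 1: P̄ = F·P·Fᵀ + Q = [16185/131 12134/131; 12134/131 10275/131]
step 1: y = z − H·x̄ = [2236/131]
step 1: S = H·P̄·Hᵀ + R = [51121/131]
step 1: K = P̄·Hᵀ·S⁻¹ = [-28319/51121; -22409/51121]
step 1: x' = x̄ + K·y = [76621/51121, -172155/51121]
step 1: P' = (I − K·H)·P̄ = [194104/51121 -109147/51121; -109147/51121 176374/51121]
step 2: x̄ = F·x = [574173/51121, 593086/51121]
step 2: P̄ = F·P·Fᵀ + Q = [3966680/51121 2841173/51121; 2841173/51121 2487473/51121]
step 2: y = z − H·x̄ = [1065017/51121]
step 2: S = H·P̄·Hᵀ + R = [12289862/51121]
step 2: K = P̄·Hᵀ·S⁻¹ = [-523681/945374; -2664323/6144931]
step 2: x' = x̄ + K·y = [-291875/945374, 15784575/6144931]
step 2: P' = (I − K·H)·P̄ = [3615987/945374 -1022472/472687; -1022472/472687 21285105/6144931]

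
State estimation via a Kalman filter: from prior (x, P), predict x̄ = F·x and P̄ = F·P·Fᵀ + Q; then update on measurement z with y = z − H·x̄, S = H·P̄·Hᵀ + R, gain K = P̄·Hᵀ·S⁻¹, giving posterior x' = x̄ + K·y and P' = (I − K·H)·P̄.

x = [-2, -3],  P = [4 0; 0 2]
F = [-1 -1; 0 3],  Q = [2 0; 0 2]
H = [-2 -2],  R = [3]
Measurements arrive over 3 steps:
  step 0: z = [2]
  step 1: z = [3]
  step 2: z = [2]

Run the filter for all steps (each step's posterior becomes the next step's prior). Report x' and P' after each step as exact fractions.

step 0: x̄ = F·x = [5, -9]
step 0: P̄ = F·P·Fᵀ + Q = [8 -6; -6 20]
step 0: y = z − H·x̄ = [-6]
step 0: S = H·P̄·Hᵀ + R = [67]
step 0: K = P̄·Hᵀ·S⁻¹ = [-4/67; -28/67]
step 0: x' = x̄ + K·y = [359/67, -435/67]
step 0: P' = (I − K·H)·P̄ = [520/67 -514/67; -514/67 556/67]
step 1: x̄ = F·x = [76/67, -1305/67]
step 1: P̄ = F·P·Fᵀ + Q = [182/67 -126/67; -126/67 5138/67]
step 1: y = z − H·x̄ = [-2257/67]
step 1: S = H·P̄·Hᵀ + R = [20473/67]
step 1: K = P̄·Hᵀ·S⁻¹ = [-112/20473; -10024/20473]
step 1: x' = x̄ + K·y = [26996/20473, -61091/20473]
step 1: P' = (I − K·H)·P̄ = [55426/20473 -55258/20473; -55258/20473 70294/20473]
step 2: x̄ = F·x = [34095/20473, -183273/20473]
step 2: P̄ = F·P·Fᵀ + Q = [56150/20473 -45108/20473; -45108/20473 673592/20473]
step 2: y = z − H·x̄ = [-257410/20473]
step 2: S = H·P̄·Hᵀ + R = [2619523/20473]
step 2: K = P̄·Hᵀ·S⁻¹ = [-22084/2619523; -1256968/2619523]
step 2: x' = x̄ + K·y = [4640125/2619523, -7645763/2619523]
step 2: P' = (I − K·H)·P̄ = [7160578/2619523 -7127452/2619523; -7127452/2619523 9012904/2619523]

step 0: x' = [359/67, -435/67], P' = [520/67 -514/67; -514/67 556/67]
step 1: x' = [26996/20473, -61091/20473], P' = [55426/20473 -55258/20473; -55258/20473 70294/20473]
step 2: x' = [4640125/2619523, -7645763/2619523], P' = [7160578/2619523 -7127452/2619523; -7127452/2619523 9012904/2619523]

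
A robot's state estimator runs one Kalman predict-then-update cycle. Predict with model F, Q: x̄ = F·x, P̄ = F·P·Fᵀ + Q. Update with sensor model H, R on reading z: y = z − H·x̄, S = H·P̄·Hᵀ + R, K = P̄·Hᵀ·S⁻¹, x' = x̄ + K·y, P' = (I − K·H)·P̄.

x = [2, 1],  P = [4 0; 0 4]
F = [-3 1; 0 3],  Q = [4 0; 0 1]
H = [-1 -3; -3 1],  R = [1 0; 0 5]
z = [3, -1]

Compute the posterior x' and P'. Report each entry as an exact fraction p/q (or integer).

x̄ = F·x = [-5, 3]
P̄ = F·P·Fᵀ + Q = [44 12; 12 37]
y = z − H·x̄ = [7, -19]
S = H·P̄·Hᵀ + R = [450 117; 117 366]
K = P̄·Hᵀ·S⁻¹ = [-5080/50337 -4960/16779; -295/987 97/987]
x' = x̄ + K·y = [-4525/50337, -947/987]
P' = (I − K·H)·P̄ = [22828/50337 -116/987; -116/987 137/987]

x' = [-4525/50337, -947/987]
P' = [22828/50337 -116/987; -116/987 137/987]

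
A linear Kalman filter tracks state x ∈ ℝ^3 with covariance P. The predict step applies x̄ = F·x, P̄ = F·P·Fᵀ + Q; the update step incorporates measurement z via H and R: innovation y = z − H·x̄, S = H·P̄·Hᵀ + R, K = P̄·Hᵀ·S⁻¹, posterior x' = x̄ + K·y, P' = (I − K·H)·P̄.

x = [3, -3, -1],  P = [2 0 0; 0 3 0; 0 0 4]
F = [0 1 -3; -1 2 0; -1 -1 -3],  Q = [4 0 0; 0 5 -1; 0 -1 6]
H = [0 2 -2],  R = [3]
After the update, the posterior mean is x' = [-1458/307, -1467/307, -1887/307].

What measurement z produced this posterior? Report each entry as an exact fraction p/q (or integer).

x̄ = F·x = [0, -9, 3]
P̄ = F·P·Fᵀ + Q = [43 6 33; 6 19 -5; 33 -5 47]
S = H·P̄·Hᵀ + R = [307]
K = P̄·Hᵀ·S⁻¹ = [-54/307; 48/307; -104/307]
x' − x̄ = [-1458/307, 1296/307, -2808/307] = K·y
y = (KᵀK)⁻¹·Kᵀ·(x' − x̄) = [27]
z = y + H·x̄ = [27] + [-24] = [3]

z = [3]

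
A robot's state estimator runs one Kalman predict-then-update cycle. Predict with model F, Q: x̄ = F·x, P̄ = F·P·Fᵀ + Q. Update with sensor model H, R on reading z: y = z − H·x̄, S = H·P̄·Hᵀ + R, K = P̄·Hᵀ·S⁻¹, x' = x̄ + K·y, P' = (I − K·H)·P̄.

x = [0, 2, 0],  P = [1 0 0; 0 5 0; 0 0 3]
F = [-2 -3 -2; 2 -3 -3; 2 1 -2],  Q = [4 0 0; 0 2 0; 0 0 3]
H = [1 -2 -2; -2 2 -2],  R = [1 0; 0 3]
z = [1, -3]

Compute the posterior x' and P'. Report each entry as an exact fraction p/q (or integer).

x̄ = F·x = [-6, -6, 2]
P̄ = F·P·Fᵀ + Q = [65 59 -7; 59 78 7; -7 7 24]
y = z − H·x̄ = [-1, 1]
S = H·P̄·Hᵀ + R = [322 -6; -6 87]
K = P̄·Hᵀ·S⁻¹ = [-1127/9326 205/13989; -3171/9326 1177/4663; -2041/9326 -3427/13989]
x' = x̄ + K·y = [-164077/27978, -50431/9326, 55225/27978]
P' = (I − K·H)·P̄ = [1685891/27978 421857/9326 -420935/27978; 421857/9326 318951/9326 -106437/9326; -420935/27978 -106437/9326 111905/27978]

x' = [-164077/27978, -50431/9326, 55225/27978]
P' = [1685891/27978 421857/9326 -420935/27978; 421857/9326 318951/9326 -106437/9326; -420935/27978 -106437/9326 111905/27978]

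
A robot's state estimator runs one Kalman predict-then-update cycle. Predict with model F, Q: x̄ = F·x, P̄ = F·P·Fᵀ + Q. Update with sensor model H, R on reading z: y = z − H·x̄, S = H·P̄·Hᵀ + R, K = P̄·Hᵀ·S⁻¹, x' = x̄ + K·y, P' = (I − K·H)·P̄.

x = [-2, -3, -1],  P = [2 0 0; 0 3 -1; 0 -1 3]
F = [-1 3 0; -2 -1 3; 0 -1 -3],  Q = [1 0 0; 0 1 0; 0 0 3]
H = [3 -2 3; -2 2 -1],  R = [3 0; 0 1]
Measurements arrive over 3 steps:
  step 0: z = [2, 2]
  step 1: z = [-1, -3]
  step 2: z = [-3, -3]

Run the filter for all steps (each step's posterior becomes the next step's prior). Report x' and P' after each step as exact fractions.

step 0: x̄ = F·x = [-7, 4, 6]
step 0: P̄ = F·P·Fᵀ + Q = [30 -14 0; -14 45 -24; 0 -24 27]
step 0: y = z − H·x̄ = [13, -14]
step 0: S = H·P̄·Hᵀ + R = [1152 -773; -773 536]
step 0: K = P̄·Hᵀ·S⁻¹ = [-4776/19943 -10162/19943; 422/19943 5892/19943; 11169/19943 13317/19943]
step 0: x' = x̄ + K·y = [-59421/19943, 2770/19943, 78417/19943]
step 0: P' = (I − K·H)·P̄ = [267602/19943 189498/19943 -146046/19943; 189498/19943 146859/19943 -91170/19943; -146046/19943 -91170/19943 96435/19943]
step 1: x̄ = F·x = [67731/19943, 50189/2849, -919/77]
step 1: P̄ = F·P·Fᵀ + Q = [472288/19943 -176465/2849 507/77; -176465/2849 105361/407 -672/11; 507/77 -672/11 291/11]
step 1: y = z − H·x̄ = [1193573/19943, -865034/19943]
step 1: S = H·P̄·Hᵀ + R = [61516150/19943 -48348288/19943; -48348288/19943 38368070/19943]
step 1: K = P̄·Hᵀ·S⁻¹ = [-180429307/569096846 -279964371/569096846; -25566403/569096846 87825096/284548423; 166949976/284548423 372890355/569096846]
step 1: x' = x̄ + K·y = [3277774103/569096846, 876400477/569096846, -1491397190/284548423]
step 1: P' = (I − K·H)·P̄ = [1213121985/284548423 1474387719/569096846 -1623748131/569096846; 1474387719/569096846 1218353631/569096846 -343859184/284548423; -1623748131/569096846 -343859184/284548423 1499169171/569096846]
step 2: x̄ = F·x = [-324286336/284548423, -16380331823/569096846, 8071982663/569096846]
step 2: P̄ = F·P·Fᵀ + Q = [5114197181/569096846 -7492732467/569096846 -862452255/569096846; -7492732467/569096846 27246893776/284548423 -9533941128/284548423; -862452255/569096846 -9533941128/284548423 6145928250/284548423]
step 2: y = z − H·x̄ = [-56738184157/569096846, 37828210427/569096846]
step 2: S = H·P̄·Hᵀ + R = [679540159961/569096846 -505244215217/569096846; -505244215217/569096846 192028236009/284548423]
step 2: K = P̄·Hᵀ·S⁻¹ = [-5796596093447/20067162413783 -8898067167839/20067162413783; -664607497492/20067162413783 6599644871691/20067162413783; 11274465622344/20067162413783 12287341985199/20067162413783]
step 2: x' = x̄ + K·y = [-36416708116875/20067162413783, -72650906150298/20067162413783, -22672347490111/20067162413783]
step 2: P' = (I − K·H)·P̄ = [82145247990178/20067162413783 50587938546669/20067162413783 -54216551719179/20067162413783; 50587938546669/20067162413783 42392231940651/20067162413783 -22991058083727/20067162413783; -54216551719179/20067162413783 -22991058083727/20067162413783 50163645285705/20067162413783]

step 0: x' = [-59421/19943, 2770/19943, 78417/19943], P' = [267602/19943 189498/19943 -146046/19943; 189498/19943 146859/19943 -91170/19943; -146046/19943 -91170/19943 96435/19943]
step 1: x' = [3277774103/569096846, 876400477/569096846, -1491397190/284548423], P' = [1213121985/284548423 1474387719/569096846 -1623748131/569096846; 1474387719/569096846 1218353631/569096846 -343859184/284548423; -1623748131/569096846 -343859184/284548423 1499169171/569096846]
step 2: x' = [-36416708116875/20067162413783, -72650906150298/20067162413783, -22672347490111/20067162413783], P' = [82145247990178/20067162413783 50587938546669/20067162413783 -54216551719179/20067162413783; 50587938546669/20067162413783 42392231940651/20067162413783 -22991058083727/20067162413783; -54216551719179/20067162413783 -22991058083727/20067162413783 50163645285705/20067162413783]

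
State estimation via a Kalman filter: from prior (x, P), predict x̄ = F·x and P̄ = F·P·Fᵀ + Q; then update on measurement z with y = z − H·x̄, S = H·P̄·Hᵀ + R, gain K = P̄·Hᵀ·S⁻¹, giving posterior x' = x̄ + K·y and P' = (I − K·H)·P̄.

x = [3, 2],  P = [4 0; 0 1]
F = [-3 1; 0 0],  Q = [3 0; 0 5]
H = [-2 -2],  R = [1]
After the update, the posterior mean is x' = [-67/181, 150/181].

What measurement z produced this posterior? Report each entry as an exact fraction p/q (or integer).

x̄ = F·x = [-7, 0]
P̄ = F·P·Fᵀ + Q = [40 0; 0 5]
S = H·P̄·Hᵀ + R = [181]
K = P̄·Hᵀ·S⁻¹ = [-80/181; -10/181]
x' − x̄ = [1200/181, 150/181] = K·y
y = (KᵀK)⁻¹·Kᵀ·(x' − x̄) = [-15]
z = y + H·x̄ = [-15] + [14] = [-1]

z = [-1]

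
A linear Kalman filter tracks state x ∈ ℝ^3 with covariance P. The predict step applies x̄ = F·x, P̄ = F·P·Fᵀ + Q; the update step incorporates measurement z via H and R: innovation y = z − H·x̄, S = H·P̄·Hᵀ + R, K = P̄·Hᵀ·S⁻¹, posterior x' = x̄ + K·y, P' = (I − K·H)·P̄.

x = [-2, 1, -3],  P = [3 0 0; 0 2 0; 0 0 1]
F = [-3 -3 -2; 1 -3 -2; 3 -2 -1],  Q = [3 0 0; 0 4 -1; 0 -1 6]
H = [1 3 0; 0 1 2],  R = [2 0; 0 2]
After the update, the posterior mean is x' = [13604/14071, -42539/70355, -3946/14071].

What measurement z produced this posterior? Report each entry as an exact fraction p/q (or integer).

x̄ = F·x = [9, 1, -5]
P̄ = F·P·Fᵀ + Q = [52 13 -13; 13 29 22; -13 22 42]
S = H·P̄·Hᵀ + R = [393 206; 206 287]
K = P̄·Hᵀ·S⁻¹ = [5759/14071 -4771/14071; 13662/70355 8089/70355; -1325/14071 6148/14071]
x' − x̄ = [-113035/14071, -112894/70355, 66409/14071] = K·y
y = (KᵀK)⁻¹·Kᵀ·(x' − x̄) = [-13, 8]
z = y + H·x̄ = [-13, 8] + [12, -9] = [-1, -1]

z = [-1, -1]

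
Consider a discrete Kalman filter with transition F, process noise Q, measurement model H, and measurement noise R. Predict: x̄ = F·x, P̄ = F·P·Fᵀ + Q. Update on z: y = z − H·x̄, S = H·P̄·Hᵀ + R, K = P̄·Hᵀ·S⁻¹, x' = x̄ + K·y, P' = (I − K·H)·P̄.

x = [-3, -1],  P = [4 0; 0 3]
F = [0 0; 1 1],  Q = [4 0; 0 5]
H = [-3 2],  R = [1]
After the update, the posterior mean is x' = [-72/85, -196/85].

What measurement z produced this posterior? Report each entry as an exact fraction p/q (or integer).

z = [-2]

x̄ = F·x = [0, -4]
P̄ = F·P·Fᵀ + Q = [4 0; 0 12]
S = H·P̄·Hᵀ + R = [85]
K = P̄·Hᵀ·S⁻¹ = [-12/85; 24/85]
x' − x̄ = [-72/85, 144/85] = K·y
y = (KᵀK)⁻¹·Kᵀ·(x' − x̄) = [6]
z = y + H·x̄ = [6] + [-8] = [-2]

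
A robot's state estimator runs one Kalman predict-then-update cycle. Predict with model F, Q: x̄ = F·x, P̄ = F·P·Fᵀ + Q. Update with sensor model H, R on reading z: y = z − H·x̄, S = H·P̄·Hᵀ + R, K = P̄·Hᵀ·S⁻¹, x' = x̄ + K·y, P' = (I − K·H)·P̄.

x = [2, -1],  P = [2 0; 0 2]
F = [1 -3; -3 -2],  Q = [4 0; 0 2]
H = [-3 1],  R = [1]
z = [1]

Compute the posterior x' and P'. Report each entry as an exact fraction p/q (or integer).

x̄ = F·x = [5, -4]
P̄ = F·P·Fᵀ + Q = [24 6; 6 28]
y = z − H·x̄ = [20]
S = H·P̄·Hᵀ + R = [209]
K = P̄·Hᵀ·S⁻¹ = [-6/19; 10/209]
x' = x̄ + K·y = [-25/19, -636/209]
P' = (I − K·H)·P̄ = [60/19 174/19; 174/19 5752/209]

x' = [-25/19, -636/209]
P' = [60/19 174/19; 174/19 5752/209]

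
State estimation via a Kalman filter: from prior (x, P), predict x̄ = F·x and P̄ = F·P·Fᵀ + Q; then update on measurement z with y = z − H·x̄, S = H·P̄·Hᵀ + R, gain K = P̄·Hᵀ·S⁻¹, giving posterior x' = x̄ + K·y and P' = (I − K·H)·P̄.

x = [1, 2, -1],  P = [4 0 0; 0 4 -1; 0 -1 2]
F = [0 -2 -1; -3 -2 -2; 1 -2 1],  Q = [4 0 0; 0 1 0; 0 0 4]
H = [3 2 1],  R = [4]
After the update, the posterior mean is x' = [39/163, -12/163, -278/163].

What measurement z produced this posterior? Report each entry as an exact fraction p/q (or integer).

x̄ = F·x = [-3, -5, -4]
P̄ = F·P·Fᵀ + Q = [18 14 14; 14 53 -2; 14 -2 30]
S = H·P̄·Hᵀ + R = [652]
K = P̄·Hᵀ·S⁻¹ = [24/163; 73/326; 17/163]
x' − x̄ = [528/163, 803/163, 374/163] = K·y
y = (KᵀK)⁻¹·Kᵀ·(x' − x̄) = [22]
z = y + H·x̄ = [22] + [-23] = [-1]

z = [-1]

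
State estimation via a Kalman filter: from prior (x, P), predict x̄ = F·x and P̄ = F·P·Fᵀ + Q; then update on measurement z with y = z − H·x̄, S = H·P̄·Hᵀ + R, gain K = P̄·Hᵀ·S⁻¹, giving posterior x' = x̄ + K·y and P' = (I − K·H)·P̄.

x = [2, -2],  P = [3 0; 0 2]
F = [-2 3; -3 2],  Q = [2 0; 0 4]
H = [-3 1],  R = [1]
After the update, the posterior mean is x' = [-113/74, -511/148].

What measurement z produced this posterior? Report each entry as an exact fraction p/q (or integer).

x̄ = F·x = [-10, -10]
P̄ = F·P·Fᵀ + Q = [32 30; 30 39]
S = H·P̄·Hᵀ + R = [148]
K = P̄·Hᵀ·S⁻¹ = [-33/74; -51/148]
x' − x̄ = [627/74, 969/148] = K·y
y = (KᵀK)⁻¹·Kᵀ·(x' − x̄) = [-19]
z = y + H·x̄ = [-19] + [20] = [1]

z = [1]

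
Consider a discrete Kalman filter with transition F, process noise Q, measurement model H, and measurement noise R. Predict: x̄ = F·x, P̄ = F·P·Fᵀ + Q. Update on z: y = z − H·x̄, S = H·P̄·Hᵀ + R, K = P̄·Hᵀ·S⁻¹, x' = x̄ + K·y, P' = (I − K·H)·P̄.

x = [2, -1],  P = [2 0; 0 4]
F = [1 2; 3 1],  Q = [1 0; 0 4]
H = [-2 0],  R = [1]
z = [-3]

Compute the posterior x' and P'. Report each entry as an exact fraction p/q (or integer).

x̄ = F·x = [0, 5]
P̄ = F·P·Fᵀ + Q = [19 14; 14 26]
y = z − H·x̄ = [-3]
S = H·P̄·Hᵀ + R = [77]
K = P̄·Hᵀ·S⁻¹ = [-38/77; -4/11]
x' = x̄ + K·y = [114/77, 67/11]
P' = (I − K·H)·P̄ = [19/77 2/11; 2/11 174/11]

x' = [114/77, 67/11]
P' = [19/77 2/11; 2/11 174/11]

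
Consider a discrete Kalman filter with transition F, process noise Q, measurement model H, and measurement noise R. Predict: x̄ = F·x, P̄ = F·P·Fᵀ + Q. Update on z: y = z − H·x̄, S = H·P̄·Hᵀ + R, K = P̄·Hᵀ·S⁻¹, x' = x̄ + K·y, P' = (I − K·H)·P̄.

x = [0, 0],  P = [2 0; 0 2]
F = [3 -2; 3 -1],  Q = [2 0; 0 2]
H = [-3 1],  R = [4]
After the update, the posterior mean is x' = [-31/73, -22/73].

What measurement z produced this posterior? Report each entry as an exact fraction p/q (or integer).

z = [1]

x̄ = F·x = [0, 0]
P̄ = F·P·Fᵀ + Q = [28 22; 22 22]
S = H·P̄·Hᵀ + R = [146]
K = P̄·Hᵀ·S⁻¹ = [-31/73; -22/73]
x' − x̄ = [-31/73, -22/73] = K·y
y = (KᵀK)⁻¹·Kᵀ·(x' − x̄) = [1]
z = y + H·x̄ = [1] + [0] = [1]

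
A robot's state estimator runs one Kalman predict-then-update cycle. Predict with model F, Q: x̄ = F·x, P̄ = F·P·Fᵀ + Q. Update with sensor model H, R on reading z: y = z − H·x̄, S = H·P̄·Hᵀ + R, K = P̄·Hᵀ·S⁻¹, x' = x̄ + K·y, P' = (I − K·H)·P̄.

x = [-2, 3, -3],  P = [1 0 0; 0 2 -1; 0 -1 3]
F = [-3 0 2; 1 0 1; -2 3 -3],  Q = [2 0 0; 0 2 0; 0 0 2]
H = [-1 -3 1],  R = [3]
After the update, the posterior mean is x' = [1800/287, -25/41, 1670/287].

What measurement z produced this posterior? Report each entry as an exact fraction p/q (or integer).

x̄ = F·x = [0, -5, 22]
P̄ = F·P·Fᵀ + Q = [23 3 -18; 3 6 -14; -18 -14 69]
S = H·P̄·Hᵀ + R = [287]
K = P̄·Hᵀ·S⁻¹ = [-50/287; -5/41; 129/287]
x' − x̄ = [1800/287, 180/41, -4644/287] = K·y
y = (KᵀK)⁻¹·Kᵀ·(x' − x̄) = [-36]
z = y + H·x̄ = [-36] + [37] = [1]

z = [1]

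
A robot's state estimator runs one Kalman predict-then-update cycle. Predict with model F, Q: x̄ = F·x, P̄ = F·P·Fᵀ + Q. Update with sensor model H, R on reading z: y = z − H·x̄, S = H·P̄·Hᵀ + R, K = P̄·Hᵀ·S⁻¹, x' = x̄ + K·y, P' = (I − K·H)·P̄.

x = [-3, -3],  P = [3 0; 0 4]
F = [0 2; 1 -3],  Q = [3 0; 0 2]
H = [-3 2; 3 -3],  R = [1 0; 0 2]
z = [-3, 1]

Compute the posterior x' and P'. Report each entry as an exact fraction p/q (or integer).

x̄ = F·x = [-6, 6]
P̄ = F·P·Fᵀ + Q = [19 -24; -24 41]
y = z − H·x̄ = [-33, 37]
S = H·P̄·Hᵀ + R = [624 -777; -777 974]
K = P̄·Hᵀ·S⁻¹ = [-679/1349 -363/1349; -1519/4047 -674/1349]
x' = x̄ + K·y = [882/1349, -135/1349]
P' = (I − K·H)·P̄ = [1163/1349 1405/1349; 1405/1349 5563/4047]

x' = [882/1349, -135/1349]
P' = [1163/1349 1405/1349; 1405/1349 5563/4047]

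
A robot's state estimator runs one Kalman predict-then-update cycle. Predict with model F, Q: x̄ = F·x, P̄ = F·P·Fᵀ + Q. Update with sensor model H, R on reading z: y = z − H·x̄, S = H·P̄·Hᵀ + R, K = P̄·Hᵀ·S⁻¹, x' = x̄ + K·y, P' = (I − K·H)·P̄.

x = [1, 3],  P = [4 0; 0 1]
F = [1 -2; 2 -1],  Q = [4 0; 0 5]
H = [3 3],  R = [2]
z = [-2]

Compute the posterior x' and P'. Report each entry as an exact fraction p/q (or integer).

x' = [-173/61, 131/61]
P' = [375/122 -182/61; -182/61 190/61]

x̄ = F·x = [-5, -1]
P̄ = F·P·Fᵀ + Q = [12 10; 10 22]
y = z − H·x̄ = [16]
S = H·P̄·Hᵀ + R = [488]
K = P̄·Hᵀ·S⁻¹ = [33/244; 12/61]
x' = x̄ + K·y = [-173/61, 131/61]
P' = (I − K·H)·P̄ = [375/122 -182/61; -182/61 190/61]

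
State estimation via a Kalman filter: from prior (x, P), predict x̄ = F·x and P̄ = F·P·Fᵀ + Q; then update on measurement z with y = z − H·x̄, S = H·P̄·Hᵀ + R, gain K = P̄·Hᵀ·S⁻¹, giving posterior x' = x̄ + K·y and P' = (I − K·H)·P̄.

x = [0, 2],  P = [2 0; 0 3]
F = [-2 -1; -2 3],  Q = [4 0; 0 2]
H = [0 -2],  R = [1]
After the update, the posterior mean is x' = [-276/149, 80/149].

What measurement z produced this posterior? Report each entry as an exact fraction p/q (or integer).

z = [-1]

x̄ = F·x = [-2, 6]
P̄ = F·P·Fᵀ + Q = [15 -1; -1 37]
S = H·P̄·Hᵀ + R = [149]
K = P̄·Hᵀ·S⁻¹ = [2/149; -74/149]
x' − x̄ = [22/149, -814/149] = K·y
y = (KᵀK)⁻¹·Kᵀ·(x' − x̄) = [11]
z = y + H·x̄ = [11] + [-12] = [-1]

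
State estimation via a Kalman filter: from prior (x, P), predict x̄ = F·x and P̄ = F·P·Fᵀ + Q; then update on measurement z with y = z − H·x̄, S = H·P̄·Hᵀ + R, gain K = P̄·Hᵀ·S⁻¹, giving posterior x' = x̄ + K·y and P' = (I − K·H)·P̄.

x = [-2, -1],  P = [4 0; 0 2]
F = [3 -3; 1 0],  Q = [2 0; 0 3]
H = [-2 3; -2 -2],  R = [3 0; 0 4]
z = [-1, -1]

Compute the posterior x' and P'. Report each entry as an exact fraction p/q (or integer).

x̄ = F·x = [-3, -2]
P̄ = F·P·Fᵀ + Q = [56 12; 12 7]
y = z − H·x̄ = [-1, -11]
S = H·P̄·Hᵀ + R = [146 158; 158 352]
K = P̄·Hᵀ·S⁻¹ = [-1316/6607 -1962/6607; 1237/6607 -2537/13214]
x' = x̄ + K·y = [3077/6607, -995/13214]
P' = (I − K·H)·P̄ = [3144/6607 780/6607; 780/6607 1757/6607]

x' = [3077/6607, -995/13214]
P' = [3144/6607 780/6607; 780/6607 1757/6607]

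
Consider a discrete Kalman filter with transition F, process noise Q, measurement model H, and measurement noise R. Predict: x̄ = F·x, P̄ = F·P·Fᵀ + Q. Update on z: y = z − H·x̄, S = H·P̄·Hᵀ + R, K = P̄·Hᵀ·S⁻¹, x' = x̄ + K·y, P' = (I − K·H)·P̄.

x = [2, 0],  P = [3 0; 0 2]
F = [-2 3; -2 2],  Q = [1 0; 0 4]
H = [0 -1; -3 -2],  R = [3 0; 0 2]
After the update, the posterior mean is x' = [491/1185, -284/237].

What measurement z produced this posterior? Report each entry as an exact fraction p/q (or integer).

z = [2, 1]

x̄ = F·x = [-4, -4]
P̄ = F·P·Fᵀ + Q = [31 24; 24 24]
S = H·P̄·Hᵀ + R = [27 120; 120 665]
K = P̄·Hᵀ·S⁻¹ = [64/237 -103/395; -104/237 -8/79]
x' − x̄ = [5231/1185, 664/237] = K·y
y = (KᵀK)⁻¹·Kᵀ·(x' − x̄) = [-2, -19]
z = y + H·x̄ = [-2, -19] + [4, 20] = [2, 1]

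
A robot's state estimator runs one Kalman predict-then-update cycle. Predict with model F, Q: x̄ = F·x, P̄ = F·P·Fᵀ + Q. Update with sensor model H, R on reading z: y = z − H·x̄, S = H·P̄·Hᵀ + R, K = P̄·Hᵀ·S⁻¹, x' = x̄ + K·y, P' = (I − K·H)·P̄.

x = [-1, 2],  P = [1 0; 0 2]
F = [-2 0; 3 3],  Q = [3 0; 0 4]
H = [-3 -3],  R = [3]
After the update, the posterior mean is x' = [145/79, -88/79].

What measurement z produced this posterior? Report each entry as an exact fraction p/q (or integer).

z = [-2]

x̄ = F·x = [2, 3]
P̄ = F·P·Fᵀ + Q = [7 -6; -6 31]
S = H·P̄·Hᵀ + R = [237]
K = P̄·Hᵀ·S⁻¹ = [-1/79; -25/79]
x' − x̄ = [-13/79, -325/79] = K·y
y = (KᵀK)⁻¹·Kᵀ·(x' − x̄) = [13]
z = y + H·x̄ = [13] + [-15] = [-2]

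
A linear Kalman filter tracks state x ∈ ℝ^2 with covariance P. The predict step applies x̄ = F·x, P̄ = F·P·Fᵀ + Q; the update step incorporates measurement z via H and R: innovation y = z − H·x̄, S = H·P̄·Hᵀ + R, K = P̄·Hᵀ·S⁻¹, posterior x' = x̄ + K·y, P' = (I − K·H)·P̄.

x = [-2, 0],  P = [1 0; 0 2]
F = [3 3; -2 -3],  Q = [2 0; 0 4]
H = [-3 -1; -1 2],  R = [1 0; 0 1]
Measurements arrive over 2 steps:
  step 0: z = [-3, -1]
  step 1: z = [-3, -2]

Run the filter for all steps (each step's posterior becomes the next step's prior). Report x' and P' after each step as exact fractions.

step 0: x̄ = F·x = [-6, 4]
step 0: P̄ = F·P·Fᵀ + Q = [29 -24; -24 26]
step 0: y = z − H·x̄ = [-17, -15]
step 0: S = H·P̄·Hᵀ + R = [144 155; 155 230]
step 0: K = P̄·Hᵀ·S⁻¹ = [-511/1819 -1323/9095; -240/1819 3814/9095]
step 0: x' = x̄ + K·y = [1742/1819, -86/1819]
step 0: P' = (I − K·H)·P̄ = [919/9095 -202/9095; -202/9095 1806/9095]
step 1: x̄ = F·x = [4968/1819, -3226/1819]
step 1: P̄ = F·P·Fᵀ + Q = [39079/9095 -18738/9095; -18738/9095 53886/9095]
step 1: y = z − H·x̄ = [6221/1819, 7782/1819]
step 1: S = H·P̄·Hᵀ + R = [302264/9095 20631/1819; 20631/1819 67734/1819]
step 1: K = P̄·Hᵀ·S⁻¹ = [-933173/3361803 -1427065/10085409; -149798/1120601 1392680/3361803]
step 1: x' = x̄ + K·y = [1318373/1120601, -513656/1120601]
step 1: P' = (I − K·H)·P̄ = [1003729/10085409 -70556/3361803; -70556/3361803 220354/1120601]

step 0: x' = [1742/1819, -86/1819], P' = [919/9095 -202/9095; -202/9095 1806/9095]
step 1: x' = [1318373/1120601, -513656/1120601], P' = [1003729/10085409 -70556/3361803; -70556/3361803 220354/1120601]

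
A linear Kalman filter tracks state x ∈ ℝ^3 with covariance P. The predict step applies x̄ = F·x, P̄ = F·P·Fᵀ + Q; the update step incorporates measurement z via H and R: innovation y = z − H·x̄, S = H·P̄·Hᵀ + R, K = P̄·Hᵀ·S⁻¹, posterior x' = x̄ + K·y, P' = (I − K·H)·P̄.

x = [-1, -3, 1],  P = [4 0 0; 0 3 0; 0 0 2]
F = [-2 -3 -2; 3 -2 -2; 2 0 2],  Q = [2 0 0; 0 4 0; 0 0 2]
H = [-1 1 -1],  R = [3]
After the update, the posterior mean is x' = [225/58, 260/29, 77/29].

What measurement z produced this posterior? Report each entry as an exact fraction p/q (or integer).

x̄ = F·x = [9, 1, 0]
P̄ = F·P·Fᵀ + Q = [53 2 -24; 2 60 16; -24 16 26]
S = H·P̄·Hᵀ + R = [58]
K = P̄·Hᵀ·S⁻¹ = [-27/58; 21/29; 7/29]
x' − x̄ = [-297/58, 231/29, 77/29] = K·y
y = (KᵀK)⁻¹·Kᵀ·(x' − x̄) = [11]
z = y + H·x̄ = [11] + [-8] = [3]

z = [3]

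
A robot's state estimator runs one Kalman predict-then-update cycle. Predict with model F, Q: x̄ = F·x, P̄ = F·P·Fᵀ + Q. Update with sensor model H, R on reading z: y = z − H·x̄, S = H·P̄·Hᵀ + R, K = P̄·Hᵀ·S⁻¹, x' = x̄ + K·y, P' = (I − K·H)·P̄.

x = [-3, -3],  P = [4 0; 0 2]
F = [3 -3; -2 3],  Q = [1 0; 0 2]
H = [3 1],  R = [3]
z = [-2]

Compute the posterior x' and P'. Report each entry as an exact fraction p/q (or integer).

x̄ = F·x = [0, -3]
P̄ = F·P·Fᵀ + Q = [55 -42; -42 36]
y = z − H·x̄ = [1]
S = H·P̄·Hᵀ + R = [282]
K = P̄·Hᵀ·S⁻¹ = [41/94; -15/47]
x' = x̄ + K·y = [41/94, -156/47]
P' = (I − K·H)·P̄ = [127/94 -129/47; -129/47 342/47]

x' = [41/94, -156/47]
P' = [127/94 -129/47; -129/47 342/47]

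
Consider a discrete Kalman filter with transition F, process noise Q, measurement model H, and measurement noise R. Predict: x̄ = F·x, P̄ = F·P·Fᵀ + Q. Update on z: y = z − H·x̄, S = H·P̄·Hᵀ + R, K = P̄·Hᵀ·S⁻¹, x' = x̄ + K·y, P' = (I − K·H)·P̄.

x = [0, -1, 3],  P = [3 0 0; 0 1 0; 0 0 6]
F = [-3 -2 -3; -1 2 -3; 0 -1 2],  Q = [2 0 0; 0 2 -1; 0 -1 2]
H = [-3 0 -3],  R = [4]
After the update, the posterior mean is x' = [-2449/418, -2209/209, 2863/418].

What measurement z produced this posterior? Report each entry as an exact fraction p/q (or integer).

x̄ = F·x = [-7, -11, 7]
P̄ = F·P·Fᵀ + Q = [87 59 -34; 59 63 -39; -34 -39 27]
S = H·P̄·Hᵀ + R = [418]
K = P̄·Hᵀ·S⁻¹ = [-159/418; -30/209; 21/418]
x' − x̄ = [477/418, 90/209, -63/418] = K·y
y = (KᵀK)⁻¹·Kᵀ·(x' − x̄) = [-3]
z = y + H·x̄ = [-3] + [0] = [-3]

z = [-3]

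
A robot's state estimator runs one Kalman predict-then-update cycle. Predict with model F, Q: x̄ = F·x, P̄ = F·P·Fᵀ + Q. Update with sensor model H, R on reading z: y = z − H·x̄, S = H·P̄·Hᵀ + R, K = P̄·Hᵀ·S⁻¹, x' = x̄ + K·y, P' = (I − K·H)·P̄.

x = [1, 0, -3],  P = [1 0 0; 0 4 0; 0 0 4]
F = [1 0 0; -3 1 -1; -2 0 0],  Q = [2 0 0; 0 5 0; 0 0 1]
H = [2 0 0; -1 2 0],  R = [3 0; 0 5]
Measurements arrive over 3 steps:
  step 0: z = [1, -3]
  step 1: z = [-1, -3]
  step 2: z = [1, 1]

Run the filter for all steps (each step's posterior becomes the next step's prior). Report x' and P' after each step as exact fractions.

step 0: x' = [2/3, -29/27, -56/27], P' = [9/16 11/48 -5/24; 11/48 547/432 35/216; -5/24 35/216 319/108]
step 1: x' = [-5981/31901, -47477/31901, -107474/95703], P' = [17673/31901 7014/31901 -4914/31901; 7014/31901 38497/31901 4548/31901; -4914/31901 4548/31901 79145/31901]
step 2: x' = [3211259/10396958, 18063583/31190874, 1461663/5198479], P' = [11483553/20793916 4514349/20793916 -1500471/10396958; 4514349/20793916 25000837/20793916 1642317/10396958; -1500471/10396958 1642317/10396958 12614248/5198479]

step 0: x̄ = F·x = [1, 0, -2]
step 0: P̄ = F·P·Fᵀ + Q = [3 -3 -2; -3 22 6; -2 6 5]
step 0: y = z − H·x̄ = [-1, -2]
step 0: S = H·P̄·Hᵀ + R = [15 -18; -18 108]
step 0: K = P̄·Hᵀ·S⁻¹ = [3/8 -1/48; 11/72 199/432; -5/36 23/216]
step 0: x' = x̄ + K·y = [2/3, -29/27, -56/27]
step 0: P' = (I − K·H)·P̄ = [9/16 11/48 -5/24; 11/48 547/432 35/216; -5/24 35/216 319/108]
step 1: x̄ = F·x = [2/3, -1, -4/3]
step 1: P̄ = F·P·Fᵀ + Q = [41/16 -5/4 -9/8; -5/4 34/3 5/2; -9/8 5/2 13/4]
step 1: y = z − H·x̄ = [-7/3, -1/3]
step 1: S = H·P̄·Hᵀ + R = [53/4 -81/8; -81/8 2779/48]
step 1: K = P̄·Hᵀ·S⁻¹ = [11782/31901 -729/31901; 4676/31901 13996/31901; -3276/31901 2802/31901]
step 1: x' = x̄ + K·y = [-5981/31901, -47477/31901, -107474/95703]
step 1: P' = (I − K·H)·P̄ = [17673/31901 7014/31901 -4914/31901; 7014/31901 38497/31901 4548/31901; -4914/31901 4548/31901 79145/31901]
step 2: x̄ = F·x = [-5981/31901, 18872/95703, 11962/31901]
step 2: P̄ = F·P·Fᵀ + Q = [81475/31901 -41091/31901 -35346/31901; -41091/31901 355540/31901 82182/31901; -35346/31901 82182/31901 102593/31901]
step 2: y = z − H·x̄ = [43863/31901, 40016/95703]
step 2: S = H·P̄·Hᵀ + R = [421603/31901 -327314/31901; -327314/31901 1827504/31901]
step 2: K = P̄·Hᵀ·S⁻¹ = [3827851/10396958 -37767/1599532; 1504783/10396958 699805/1599532; -500157/5198479 73617/799766]
step 2: x' = x̄ + K·y = [3211259/10396958, 18063583/31190874, 1461663/5198479]
step 2: P' = (I − K·H)·P̄ = [11483553/20793916 4514349/20793916 -1500471/10396958; 4514349/20793916 25000837/20793916 1642317/10396958; -1500471/10396958 1642317/10396958 12614248/5198479]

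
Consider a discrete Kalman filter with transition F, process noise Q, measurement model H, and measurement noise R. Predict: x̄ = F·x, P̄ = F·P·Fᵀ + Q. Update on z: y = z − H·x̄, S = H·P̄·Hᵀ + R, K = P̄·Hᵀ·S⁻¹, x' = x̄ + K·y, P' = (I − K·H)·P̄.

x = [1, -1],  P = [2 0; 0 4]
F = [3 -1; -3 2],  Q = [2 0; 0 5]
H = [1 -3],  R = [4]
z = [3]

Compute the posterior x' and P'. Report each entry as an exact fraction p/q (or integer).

x' = [508/535, -387/535]
P' = [2436/535 676/535; 676/535 416/535]

x̄ = F·x = [4, -5]
P̄ = F·P·Fᵀ + Q = [24 -26; -26 39]
y = z − H·x̄ = [-16]
S = H·P̄·Hᵀ + R = [535]
K = P̄·Hᵀ·S⁻¹ = [102/535; -143/535]
x' = x̄ + K·y = [508/535, -387/535]
P' = (I − K·H)·P̄ = [2436/535 676/535; 676/535 416/535]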